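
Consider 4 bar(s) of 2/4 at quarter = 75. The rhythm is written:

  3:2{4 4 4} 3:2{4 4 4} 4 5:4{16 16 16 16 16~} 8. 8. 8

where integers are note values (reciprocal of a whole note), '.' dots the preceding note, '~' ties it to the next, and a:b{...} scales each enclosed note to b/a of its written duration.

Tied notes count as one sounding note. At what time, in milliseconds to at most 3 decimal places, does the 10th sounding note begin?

1. 0.0ms @ 0 + 533.333ms (2/3)
2. 533.333ms @ 2/3 + 533.333ms (2/3)
3. 1066.667ms @ 4/3 + 533.333ms (2/3)
4. 1600.0ms @ 2 + 533.333ms (2/3)
5. 2133.333ms @ 8/3 + 533.333ms (2/3)
6. 2666.667ms @ 10/3 + 533.333ms (2/3)
7. 3200.0ms @ 4 + 800.0ms (1)
8. 4000.0ms @ 5 + 160.0ms (1/5)
9. 4160.0ms @ 26/5 + 160.0ms (1/5)
10. 4320.0ms @ 27/5 + 160.0ms (1/5)
11. 4480.0ms @ 28/5 + 160.0ms (1/5)
12. 4640.0ms @ 29/5 + 760.0ms (19/20)
13. 5400.0ms @ 27/4 + 600.0ms (3/4)
14. 6000.0ms @ 15/2 + 400.0ms (1/2)

note 10 onset = 27/5b = 4320.0ms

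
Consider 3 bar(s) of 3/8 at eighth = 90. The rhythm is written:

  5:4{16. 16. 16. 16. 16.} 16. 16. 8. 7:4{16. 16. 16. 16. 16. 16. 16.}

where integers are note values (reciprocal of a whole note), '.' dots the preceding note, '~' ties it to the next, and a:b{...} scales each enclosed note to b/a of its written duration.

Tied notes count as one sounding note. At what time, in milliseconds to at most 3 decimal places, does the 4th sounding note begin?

1. 0.0ms @ 0 + 400.0ms (3/5)
2. 400.0ms @ 3/5 + 400.0ms (3/5)
3. 800.0ms @ 6/5 + 400.0ms (3/5)
4. 1200.0ms @ 9/5 + 400.0ms (3/5)
5. 1600.0ms @ 12/5 + 400.0ms (3/5)
6. 2000.0ms @ 3 + 500.0ms (3/4)
7. 2500.0ms @ 15/4 + 500.0ms (3/4)
8. 3000.0ms @ 9/2 + 1000.0ms (3/2)
9. 4000.0ms @ 6 + 285.714ms (3/7)
10. 4285.714ms @ 45/7 + 285.714ms (3/7)
11. 4571.429ms @ 48/7 + 285.714ms (3/7)
12. 4857.143ms @ 51/7 + 285.714ms (3/7)
13. 5142.857ms @ 54/7 + 285.714ms (3/7)
14. 5428.571ms @ 57/7 + 285.714ms (3/7)
15. 5714.286ms @ 60/7 + 285.714ms (3/7)

note 4 onset = 9/5b = 1200.0ms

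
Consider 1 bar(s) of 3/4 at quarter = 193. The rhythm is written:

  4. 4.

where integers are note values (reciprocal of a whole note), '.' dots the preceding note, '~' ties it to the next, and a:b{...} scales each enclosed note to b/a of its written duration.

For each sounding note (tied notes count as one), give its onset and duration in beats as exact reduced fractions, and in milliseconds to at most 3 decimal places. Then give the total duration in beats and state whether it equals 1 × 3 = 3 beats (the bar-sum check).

1) 0.0ms=0b +466.321ms=3/2b
2) 466.321ms=3/2b +466.321ms=3/2b
Σ=3b of 3 (193bpm 3/4) — PASS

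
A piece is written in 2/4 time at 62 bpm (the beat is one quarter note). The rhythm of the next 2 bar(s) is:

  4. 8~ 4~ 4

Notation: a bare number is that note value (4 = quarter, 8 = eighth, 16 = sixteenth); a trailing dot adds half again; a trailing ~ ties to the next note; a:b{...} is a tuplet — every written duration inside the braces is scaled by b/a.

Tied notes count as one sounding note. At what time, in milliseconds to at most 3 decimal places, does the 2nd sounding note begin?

1. 0.0ms @ 0 + 1451.613ms (3/2)
2. 1451.613ms @ 3/2 + 2419.355ms (5/2)

note 2 onset = 3/2b = 1451.613ms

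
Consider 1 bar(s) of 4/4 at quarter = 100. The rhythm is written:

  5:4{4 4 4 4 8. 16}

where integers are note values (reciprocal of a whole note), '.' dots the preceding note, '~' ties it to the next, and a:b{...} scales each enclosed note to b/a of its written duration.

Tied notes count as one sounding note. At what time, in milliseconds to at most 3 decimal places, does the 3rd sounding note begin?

1. 0.0ms @ 0 + 480.0ms (4/5)
2. 480.0ms @ 4/5 + 480.0ms (4/5)
3. 960.0ms @ 8/5 + 480.0ms (4/5)
4. 1440.0ms @ 12/5 + 480.0ms (4/5)
5. 1920.0ms @ 16/5 + 360.0ms (3/5)
6. 2280.0ms @ 19/5 + 120.0ms (1/5)

note 3 onset = 8/5b = 960.0ms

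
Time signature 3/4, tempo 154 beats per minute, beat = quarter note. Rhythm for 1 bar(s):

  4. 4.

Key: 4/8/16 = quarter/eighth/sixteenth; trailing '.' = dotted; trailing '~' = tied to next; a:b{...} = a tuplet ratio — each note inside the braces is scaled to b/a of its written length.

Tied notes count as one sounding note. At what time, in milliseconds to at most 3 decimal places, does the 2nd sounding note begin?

note 2 onset = 3/2b = 584.416ms

1. 0.0ms @ 0 + 584.416ms (3/2)
2. 584.416ms @ 3/2 + 584.416ms (3/2)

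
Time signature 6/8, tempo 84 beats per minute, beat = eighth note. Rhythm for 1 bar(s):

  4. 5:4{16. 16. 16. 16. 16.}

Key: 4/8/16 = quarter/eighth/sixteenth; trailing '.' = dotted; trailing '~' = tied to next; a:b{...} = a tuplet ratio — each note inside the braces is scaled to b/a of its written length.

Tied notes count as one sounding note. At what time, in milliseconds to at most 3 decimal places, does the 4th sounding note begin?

1. 0.0ms @ 0 + 2142.857ms (3)
2. 2142.857ms @ 3 + 428.571ms (3/5)
3. 2571.429ms @ 18/5 + 428.571ms (3/5)
4. 3000.0ms @ 21/5 + 428.571ms (3/5)
5. 3428.571ms @ 24/5 + 428.571ms (3/5)
6. 3857.143ms @ 27/5 + 428.571ms (3/5)

note 4 onset = 21/5b = 3000.0ms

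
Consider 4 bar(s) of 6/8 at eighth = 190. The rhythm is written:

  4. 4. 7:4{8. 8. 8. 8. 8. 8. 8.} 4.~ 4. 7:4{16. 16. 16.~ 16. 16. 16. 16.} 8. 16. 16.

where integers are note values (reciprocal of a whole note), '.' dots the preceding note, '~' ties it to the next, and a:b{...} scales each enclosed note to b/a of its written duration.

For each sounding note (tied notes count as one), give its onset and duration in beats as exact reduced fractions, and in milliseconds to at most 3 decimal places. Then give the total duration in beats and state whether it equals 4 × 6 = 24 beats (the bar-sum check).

1) 0.0ms=0b +947.368ms=3b
2) 947.368ms=3b +947.368ms=3b
3) 1894.737ms=6b +270.677ms=6/7b
4) 2165.414ms=48/7b +270.677ms=6/7b
5) 2436.09ms=54/7b +270.677ms=6/7b
6) 2706.767ms=60/7b +270.677ms=6/7b
7) 2977.444ms=66/7b +270.677ms=6/7b
8) 3248.12ms=72/7b +270.677ms=6/7b
9) 3518.797ms=78/7b +270.677ms=6/7b
10) 3789.474ms=12b +1894.737ms=6b
11) 5684.211ms=18b +135.338ms=3/7b
12) 5819.549ms=129/7b +135.338ms=3/7b
13) 5954.887ms=132/7b +270.677ms=6/7b
14) 6225.564ms=138/7b +135.338ms=3/7b
15) 6360.902ms=141/7b +135.338ms=3/7b
16) 6496.241ms=144/7b +135.338ms=3/7b
17) 6631.579ms=21b +473.684ms=3/2b
18) 7105.263ms=45/2b +236.842ms=3/4b
19) 7342.105ms=93/4b +236.842ms=3/4b
Σ=24b of 24 (190bpm 6/8) — PASS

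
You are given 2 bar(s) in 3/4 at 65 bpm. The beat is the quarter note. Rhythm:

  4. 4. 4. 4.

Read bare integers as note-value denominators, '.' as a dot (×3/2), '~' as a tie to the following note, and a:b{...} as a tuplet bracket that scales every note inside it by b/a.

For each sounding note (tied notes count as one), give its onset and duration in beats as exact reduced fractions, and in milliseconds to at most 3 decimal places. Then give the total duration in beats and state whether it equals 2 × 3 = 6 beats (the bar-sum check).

1) 0.0ms=0b +1384.615ms=3/2b
2) 1384.615ms=3/2b +1384.615ms=3/2b
3) 2769.231ms=3b +1384.615ms=3/2b
4) 4153.846ms=9/2b +1384.615ms=3/2b
Σ=6b of 6 (65bpm 3/4) — PASS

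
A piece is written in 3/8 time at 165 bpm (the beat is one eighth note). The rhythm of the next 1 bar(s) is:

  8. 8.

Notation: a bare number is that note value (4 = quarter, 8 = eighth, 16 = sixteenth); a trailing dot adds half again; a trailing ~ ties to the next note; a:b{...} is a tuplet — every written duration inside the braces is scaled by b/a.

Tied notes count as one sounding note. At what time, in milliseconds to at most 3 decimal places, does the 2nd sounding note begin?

note 2 onset = 3/2b = 545.455ms

1. 0.0ms @ 0 + 545.455ms (3/2)
2. 545.455ms @ 3/2 + 545.455ms (3/2)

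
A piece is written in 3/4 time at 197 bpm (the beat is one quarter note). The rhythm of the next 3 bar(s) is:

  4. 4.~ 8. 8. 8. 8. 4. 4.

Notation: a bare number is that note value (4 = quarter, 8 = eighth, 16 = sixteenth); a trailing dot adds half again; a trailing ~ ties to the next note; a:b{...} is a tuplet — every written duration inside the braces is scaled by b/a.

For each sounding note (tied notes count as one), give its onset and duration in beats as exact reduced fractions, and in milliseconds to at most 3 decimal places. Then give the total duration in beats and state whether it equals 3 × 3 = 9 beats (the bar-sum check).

1) 0.0ms=0b +456.853ms=3/2b
2) 456.853ms=3/2b +685.279ms=9/4b
3) 1142.132ms=15/4b +228.426ms=3/4b
4) 1370.558ms=9/2b +228.426ms=3/4b
5) 1598.985ms=21/4b +228.426ms=3/4b
6) 1827.411ms=6b +456.853ms=3/2b
7) 2284.264ms=15/2b +456.853ms=3/2b
Σ=9b of 9 (197bpm 3/4) — PASS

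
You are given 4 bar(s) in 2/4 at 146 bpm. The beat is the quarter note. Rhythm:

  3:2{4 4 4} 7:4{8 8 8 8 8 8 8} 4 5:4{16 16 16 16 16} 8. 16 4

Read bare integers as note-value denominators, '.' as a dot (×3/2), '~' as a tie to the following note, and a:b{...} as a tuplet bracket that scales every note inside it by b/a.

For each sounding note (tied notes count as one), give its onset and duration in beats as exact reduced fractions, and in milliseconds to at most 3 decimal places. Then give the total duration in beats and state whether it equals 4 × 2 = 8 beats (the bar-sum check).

1) 0.0ms=0b +273.973ms=2/3b
2) 273.973ms=2/3b +273.973ms=2/3b
3) 547.945ms=4/3b +273.973ms=2/3b
4) 821.918ms=2b +117.417ms=2/7b
5) 939.335ms=16/7b +117.417ms=2/7b
6) 1056.751ms=18/7b +117.417ms=2/7b
7) 1174.168ms=20/7b +117.417ms=2/7b
8) 1291.585ms=22/7b +117.417ms=2/7b
9) 1409.002ms=24/7b +117.417ms=2/7b
10) 1526.419ms=26/7b +117.417ms=2/7b
11) 1643.836ms=4b +410.959ms=1b
12) 2054.795ms=5b +82.192ms=1/5b
13) 2136.986ms=26/5b +82.192ms=1/5b
14) 2219.178ms=27/5b +82.192ms=1/5b
15) 2301.37ms=28/5b +82.192ms=1/5b
16) 2383.562ms=29/5b +82.192ms=1/5b
17) 2465.753ms=6b +308.219ms=3/4b
18) 2773.973ms=27/4b +102.74ms=1/4b
19) 2876.712ms=7b +410.959ms=1b
Σ=8b of 8 (146bpm 2/4) — PASS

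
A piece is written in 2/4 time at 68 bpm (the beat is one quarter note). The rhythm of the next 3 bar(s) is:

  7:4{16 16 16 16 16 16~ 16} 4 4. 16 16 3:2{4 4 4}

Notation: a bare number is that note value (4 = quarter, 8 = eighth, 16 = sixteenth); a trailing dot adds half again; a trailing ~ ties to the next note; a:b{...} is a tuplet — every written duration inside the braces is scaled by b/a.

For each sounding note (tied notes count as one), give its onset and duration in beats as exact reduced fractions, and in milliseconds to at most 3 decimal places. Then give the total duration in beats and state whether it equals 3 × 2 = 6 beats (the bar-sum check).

1) 0.0ms=0b +126.05ms=1/7b
2) 126.05ms=1/7b +126.05ms=1/7b
3) 252.101ms=2/7b +126.05ms=1/7b
4) 378.151ms=3/7b +126.05ms=1/7b
5) 504.202ms=4/7b +126.05ms=1/7b
6) 630.252ms=5/7b +252.101ms=2/7b
7) 882.353ms=1b +882.353ms=1b
8) 1764.706ms=2b +1323.529ms=3/2b
9) 3088.235ms=7/2b +220.588ms=1/4b
10) 3308.824ms=15/4b +220.588ms=1/4b
11) 3529.412ms=4b +588.235ms=2/3b
12) 4117.647ms=14/3b +588.235ms=2/3b
13) 4705.882ms=16/3b +588.235ms=2/3b
Σ=6b of 6 (68bpm 2/4) — PASS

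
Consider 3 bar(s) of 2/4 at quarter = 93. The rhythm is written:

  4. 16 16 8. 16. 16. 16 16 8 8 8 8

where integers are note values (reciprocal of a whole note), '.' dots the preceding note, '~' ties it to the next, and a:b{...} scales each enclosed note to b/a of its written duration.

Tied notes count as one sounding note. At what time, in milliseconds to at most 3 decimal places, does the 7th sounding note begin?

note 7 onset = 7/2b = 2258.065ms

1. 0.0ms @ 0 + 967.742ms (3/2)
2. 967.742ms @ 3/2 + 161.29ms (1/4)
3. 1129.032ms @ 7/4 + 161.29ms (1/4)
4. 1290.323ms @ 2 + 483.871ms (3/4)
5. 1774.194ms @ 11/4 + 241.935ms (3/8)
6. 2016.129ms @ 25/8 + 241.935ms (3/8)
7. 2258.065ms @ 7/2 + 161.29ms (1/4)
8. 2419.355ms @ 15/4 + 161.29ms (1/4)
9. 2580.645ms @ 4 + 322.581ms (1/2)
10. 2903.226ms @ 9/2 + 322.581ms (1/2)
11. 3225.806ms @ 5 + 322.581ms (1/2)
12. 3548.387ms @ 11/2 + 322.581ms (1/2)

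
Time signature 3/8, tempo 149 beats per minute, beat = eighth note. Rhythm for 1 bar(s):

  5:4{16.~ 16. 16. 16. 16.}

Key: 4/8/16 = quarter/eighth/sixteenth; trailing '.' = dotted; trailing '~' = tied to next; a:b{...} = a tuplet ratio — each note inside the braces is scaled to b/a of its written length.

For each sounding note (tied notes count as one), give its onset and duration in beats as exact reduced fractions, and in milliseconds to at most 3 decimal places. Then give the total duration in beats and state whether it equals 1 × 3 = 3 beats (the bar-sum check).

1) 0.0ms=0b +483.221ms=6/5b
2) 483.221ms=6/5b +241.611ms=3/5b
3) 724.832ms=9/5b +241.611ms=3/5b
4) 966.443ms=12/5b +241.611ms=3/5b
Σ=3b of 3 (149bpm 3/8) — PASS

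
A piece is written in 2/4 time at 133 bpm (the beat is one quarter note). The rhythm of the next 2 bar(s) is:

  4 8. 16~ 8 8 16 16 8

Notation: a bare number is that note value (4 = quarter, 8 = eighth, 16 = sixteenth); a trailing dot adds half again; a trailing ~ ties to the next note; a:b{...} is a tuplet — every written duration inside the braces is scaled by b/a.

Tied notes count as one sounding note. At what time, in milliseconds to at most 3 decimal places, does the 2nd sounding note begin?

note 2 onset = 1b = 451.128ms

1. 0.0ms @ 0 + 451.128ms (1)
2. 451.128ms @ 1 + 338.346ms (3/4)
3. 789.474ms @ 7/4 + 338.346ms (3/4)
4. 1127.82ms @ 5/2 + 225.564ms (1/2)
5. 1353.383ms @ 3 + 112.782ms (1/4)
6. 1466.165ms @ 13/4 + 112.782ms (1/4)
7. 1578.947ms @ 7/2 + 225.564ms (1/2)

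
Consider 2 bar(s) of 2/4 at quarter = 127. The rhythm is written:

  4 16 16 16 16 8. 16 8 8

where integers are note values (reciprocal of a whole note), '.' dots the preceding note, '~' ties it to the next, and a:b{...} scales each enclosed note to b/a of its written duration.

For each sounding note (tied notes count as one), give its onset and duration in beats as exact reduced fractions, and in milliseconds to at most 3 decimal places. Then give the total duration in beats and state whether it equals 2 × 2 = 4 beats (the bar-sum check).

1) 0.0ms=0b +472.441ms=1b
2) 472.441ms=1b +118.11ms=1/4b
3) 590.551ms=5/4b +118.11ms=1/4b
4) 708.661ms=3/2b +118.11ms=1/4b
5) 826.772ms=7/4b +118.11ms=1/4b
6) 944.882ms=2b +354.331ms=3/4b
7) 1299.213ms=11/4b +118.11ms=1/4b
8) 1417.323ms=3b +236.22ms=1/2b
9) 1653.543ms=7/2b +236.22ms=1/2b
Σ=4b of 4 (127bpm 2/4) — PASS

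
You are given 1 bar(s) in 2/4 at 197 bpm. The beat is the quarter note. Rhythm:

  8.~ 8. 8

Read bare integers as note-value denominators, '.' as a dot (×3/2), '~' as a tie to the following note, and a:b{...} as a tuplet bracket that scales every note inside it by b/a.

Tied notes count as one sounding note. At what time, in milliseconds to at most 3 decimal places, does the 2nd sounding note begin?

1. 0.0ms @ 0 + 456.853ms (3/2)
2. 456.853ms @ 3/2 + 152.284ms (1/2)

note 2 onset = 3/2b = 456.853ms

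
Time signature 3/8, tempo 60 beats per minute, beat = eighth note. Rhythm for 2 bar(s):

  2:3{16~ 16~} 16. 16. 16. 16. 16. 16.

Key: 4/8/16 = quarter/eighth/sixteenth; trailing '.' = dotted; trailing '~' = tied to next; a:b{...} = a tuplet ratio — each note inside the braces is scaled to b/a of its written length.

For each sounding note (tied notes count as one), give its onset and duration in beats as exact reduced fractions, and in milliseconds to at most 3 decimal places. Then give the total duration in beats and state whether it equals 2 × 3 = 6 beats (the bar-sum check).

1) 0.0ms=0b +2250.0ms=9/4b
2) 2250.0ms=9/4b +750.0ms=3/4b
3) 3000.0ms=3b +750.0ms=3/4b
4) 3750.0ms=15/4b +750.0ms=3/4b
5) 4500.0ms=9/2b +750.0ms=3/4b
6) 5250.0ms=21/4b +750.0ms=3/4b
Σ=6b of 6 (60bpm 3/8) — PASS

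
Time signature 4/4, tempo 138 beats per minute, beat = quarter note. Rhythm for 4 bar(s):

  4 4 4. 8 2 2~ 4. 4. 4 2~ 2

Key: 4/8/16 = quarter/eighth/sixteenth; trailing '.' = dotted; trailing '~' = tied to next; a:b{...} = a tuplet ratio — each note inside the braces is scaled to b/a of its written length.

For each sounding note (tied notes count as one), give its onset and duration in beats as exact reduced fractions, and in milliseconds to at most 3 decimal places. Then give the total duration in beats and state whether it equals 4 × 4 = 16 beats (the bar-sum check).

1) 0.0ms=0b +434.783ms=1b
2) 434.783ms=1b +434.783ms=1b
3) 869.565ms=2b +652.174ms=3/2b
4) 1521.739ms=7/2b +217.391ms=1/2b
5) 1739.13ms=4b +869.565ms=2b
6) 2608.696ms=6b +1521.739ms=7/2b
7) 4130.435ms=19/2b +652.174ms=3/2b
8) 4782.609ms=11b +434.783ms=1b
9) 5217.391ms=12b +1739.13ms=4b
Σ=16b of 16 (138bpm 4/4) — PASS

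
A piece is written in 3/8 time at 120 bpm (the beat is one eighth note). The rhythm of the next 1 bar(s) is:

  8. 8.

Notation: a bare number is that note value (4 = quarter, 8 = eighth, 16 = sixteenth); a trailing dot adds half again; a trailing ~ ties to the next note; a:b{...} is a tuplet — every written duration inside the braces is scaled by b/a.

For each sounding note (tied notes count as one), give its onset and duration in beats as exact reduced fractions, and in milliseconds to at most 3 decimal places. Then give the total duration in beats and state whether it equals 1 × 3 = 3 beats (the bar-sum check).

1) 0.0ms=0b +750.0ms=3/2b
2) 750.0ms=3/2b +750.0ms=3/2b
Σ=3b of 3 (120bpm 3/8) — PASS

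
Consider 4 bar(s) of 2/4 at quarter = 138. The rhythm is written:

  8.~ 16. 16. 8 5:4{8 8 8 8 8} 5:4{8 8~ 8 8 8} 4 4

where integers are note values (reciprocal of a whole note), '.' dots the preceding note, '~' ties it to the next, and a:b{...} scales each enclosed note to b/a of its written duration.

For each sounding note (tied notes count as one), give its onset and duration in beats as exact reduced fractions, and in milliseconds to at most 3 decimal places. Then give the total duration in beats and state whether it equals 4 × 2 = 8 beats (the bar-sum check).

1) 0.0ms=0b +489.13ms=9/8b
2) 489.13ms=9/8b +163.043ms=3/8b
3) 652.174ms=3/2b +217.391ms=1/2b
4) 869.565ms=2b +173.913ms=2/5b
5) 1043.478ms=12/5b +173.913ms=2/5b
6) 1217.391ms=14/5b +173.913ms=2/5b
7) 1391.304ms=16/5b +173.913ms=2/5b
8) 1565.217ms=18/5b +173.913ms=2/5b
9) 1739.13ms=4b +173.913ms=2/5b
10) 1913.043ms=22/5b +347.826ms=4/5b
11) 2260.87ms=26/5b +173.913ms=2/5b
12) 2434.783ms=28/5b +173.913ms=2/5b
13) 2608.696ms=6b +434.783ms=1b
14) 3043.478ms=7b +434.783ms=1b
Σ=8b of 8 (138bpm 2/4) — PASS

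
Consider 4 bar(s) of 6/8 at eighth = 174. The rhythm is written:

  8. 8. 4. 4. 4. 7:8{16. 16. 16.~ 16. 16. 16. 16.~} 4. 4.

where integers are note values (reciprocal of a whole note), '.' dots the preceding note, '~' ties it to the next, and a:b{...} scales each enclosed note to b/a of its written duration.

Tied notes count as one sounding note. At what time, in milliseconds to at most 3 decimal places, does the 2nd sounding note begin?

1. 0.0ms @ 0 + 517.241ms (3/2)
2. 517.241ms @ 3/2 + 517.241ms (3/2)
3. 1034.483ms @ 3 + 1034.483ms (3)
4. 2068.966ms @ 6 + 1034.483ms (3)
5. 3103.448ms @ 9 + 1034.483ms (3)
6. 4137.931ms @ 12 + 295.567ms (6/7)
7. 4433.498ms @ 90/7 + 295.567ms (6/7)
8. 4729.064ms @ 96/7 + 591.133ms (12/7)
9. 5320.197ms @ 108/7 + 295.567ms (6/7)
10. 5615.764ms @ 114/7 + 295.567ms (6/7)
11. 5911.33ms @ 120/7 + 1330.049ms (27/7)
12. 7241.379ms @ 21 + 1034.483ms (3)

note 2 onset = 3/2b = 517.241ms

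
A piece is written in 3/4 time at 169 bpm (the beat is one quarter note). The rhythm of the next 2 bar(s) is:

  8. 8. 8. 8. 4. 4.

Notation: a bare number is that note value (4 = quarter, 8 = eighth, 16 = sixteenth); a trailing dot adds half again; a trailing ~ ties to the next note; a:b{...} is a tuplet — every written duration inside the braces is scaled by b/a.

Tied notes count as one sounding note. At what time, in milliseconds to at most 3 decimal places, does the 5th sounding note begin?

1. 0.0ms @ 0 + 266.272ms (3/4)
2. 266.272ms @ 3/4 + 266.272ms (3/4)
3. 532.544ms @ 3/2 + 266.272ms (3/4)
4. 798.817ms @ 9/4 + 266.272ms (3/4)
5. 1065.089ms @ 3 + 532.544ms (3/2)
6. 1597.633ms @ 9/2 + 532.544ms (3/2)

note 5 onset = 3b = 1065.089ms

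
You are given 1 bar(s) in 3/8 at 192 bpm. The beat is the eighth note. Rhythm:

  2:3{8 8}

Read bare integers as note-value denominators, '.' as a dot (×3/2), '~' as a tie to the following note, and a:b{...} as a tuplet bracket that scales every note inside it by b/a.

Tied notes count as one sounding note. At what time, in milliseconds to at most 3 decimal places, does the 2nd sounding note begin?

1. 0.0ms @ 0 + 468.75ms (3/2)
2. 468.75ms @ 3/2 + 468.75ms (3/2)

note 2 onset = 3/2b = 468.75ms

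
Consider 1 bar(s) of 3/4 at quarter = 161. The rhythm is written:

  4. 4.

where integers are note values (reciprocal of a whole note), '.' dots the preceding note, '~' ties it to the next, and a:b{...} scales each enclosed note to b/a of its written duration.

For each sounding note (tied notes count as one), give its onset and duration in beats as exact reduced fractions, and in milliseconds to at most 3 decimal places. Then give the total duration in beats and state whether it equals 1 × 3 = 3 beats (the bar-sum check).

1) 0.0ms=0b +559.006ms=3/2b
2) 559.006ms=3/2b +559.006ms=3/2b
Σ=3b of 3 (161bpm 3/4) — PASS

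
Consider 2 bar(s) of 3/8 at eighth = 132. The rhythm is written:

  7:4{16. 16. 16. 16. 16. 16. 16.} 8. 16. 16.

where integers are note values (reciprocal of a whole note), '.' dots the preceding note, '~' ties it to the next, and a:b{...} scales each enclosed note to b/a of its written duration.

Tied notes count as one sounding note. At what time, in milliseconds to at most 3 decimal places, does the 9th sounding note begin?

note 9 onset = 9/2b = 2045.455ms

1. 0.0ms @ 0 + 194.805ms (3/7)
2. 194.805ms @ 3/7 + 194.805ms (3/7)
3. 389.61ms @ 6/7 + 194.805ms (3/7)
4. 584.416ms @ 9/7 + 194.805ms (3/7)
5. 779.221ms @ 12/7 + 194.805ms (3/7)
6. 974.026ms @ 15/7 + 194.805ms (3/7)
7. 1168.831ms @ 18/7 + 194.805ms (3/7)
8. 1363.636ms @ 3 + 681.818ms (3/2)
9. 2045.455ms @ 9/2 + 340.909ms (3/4)
10. 2386.364ms @ 21/4 + 340.909ms (3/4)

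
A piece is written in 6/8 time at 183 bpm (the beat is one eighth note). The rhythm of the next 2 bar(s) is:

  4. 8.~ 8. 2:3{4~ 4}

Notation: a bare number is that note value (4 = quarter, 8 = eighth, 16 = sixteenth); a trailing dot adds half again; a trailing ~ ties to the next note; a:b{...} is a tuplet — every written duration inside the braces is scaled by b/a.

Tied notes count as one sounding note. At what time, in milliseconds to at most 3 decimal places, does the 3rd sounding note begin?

note 3 onset = 6b = 1967.213ms

1. 0.0ms @ 0 + 983.607ms (3)
2. 983.607ms @ 3 + 983.607ms (3)
3. 1967.213ms @ 6 + 1967.213ms (6)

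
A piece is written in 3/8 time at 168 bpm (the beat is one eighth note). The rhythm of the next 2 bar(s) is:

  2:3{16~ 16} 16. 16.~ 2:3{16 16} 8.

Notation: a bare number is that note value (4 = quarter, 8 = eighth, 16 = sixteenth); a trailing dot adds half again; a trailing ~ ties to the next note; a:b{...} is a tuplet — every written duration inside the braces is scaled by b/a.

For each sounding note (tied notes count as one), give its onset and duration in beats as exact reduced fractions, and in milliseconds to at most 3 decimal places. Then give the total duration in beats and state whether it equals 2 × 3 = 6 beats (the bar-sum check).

1) 0.0ms=0b +535.714ms=3/2b
2) 535.714ms=3/2b +267.857ms=3/4b
3) 803.571ms=9/4b +535.714ms=3/2b
4) 1339.286ms=15/4b +267.857ms=3/4b
5) 1607.143ms=9/2b +535.714ms=3/2b
Σ=6b of 6 (168bpm 3/8) — PASS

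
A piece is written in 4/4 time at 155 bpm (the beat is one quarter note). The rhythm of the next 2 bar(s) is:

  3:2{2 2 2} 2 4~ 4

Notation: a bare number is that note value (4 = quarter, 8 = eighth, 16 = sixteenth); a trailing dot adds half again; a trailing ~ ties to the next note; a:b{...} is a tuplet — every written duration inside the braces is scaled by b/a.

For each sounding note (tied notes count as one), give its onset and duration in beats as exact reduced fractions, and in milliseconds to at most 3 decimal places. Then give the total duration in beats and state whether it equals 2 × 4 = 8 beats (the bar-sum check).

1) 0.0ms=0b +516.129ms=4/3b
2) 516.129ms=4/3b +516.129ms=4/3b
3) 1032.258ms=8/3b +516.129ms=4/3b
4) 1548.387ms=4b +774.194ms=2b
5) 2322.581ms=6b +774.194ms=2b
Σ=8b of 8 (155bpm 4/4) — PASS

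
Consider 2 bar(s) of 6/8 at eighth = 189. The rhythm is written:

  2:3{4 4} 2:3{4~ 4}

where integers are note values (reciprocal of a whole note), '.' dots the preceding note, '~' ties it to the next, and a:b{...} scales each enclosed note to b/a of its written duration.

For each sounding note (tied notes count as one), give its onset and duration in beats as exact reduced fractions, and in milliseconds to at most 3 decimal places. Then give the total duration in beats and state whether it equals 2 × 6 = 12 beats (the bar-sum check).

1) 0.0ms=0b +952.381ms=3b
2) 952.381ms=3b +952.381ms=3b
3) 1904.762ms=6b +1904.762ms=6b
Σ=12b of 12 (189bpm 6/8) — PASS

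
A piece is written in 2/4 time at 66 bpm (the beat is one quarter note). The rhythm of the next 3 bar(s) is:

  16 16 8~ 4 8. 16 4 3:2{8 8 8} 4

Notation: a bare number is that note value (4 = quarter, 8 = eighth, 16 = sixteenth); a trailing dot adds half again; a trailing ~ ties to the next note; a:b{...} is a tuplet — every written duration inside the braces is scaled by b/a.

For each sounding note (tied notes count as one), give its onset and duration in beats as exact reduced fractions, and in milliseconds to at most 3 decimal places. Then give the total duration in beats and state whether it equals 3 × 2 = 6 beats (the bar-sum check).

1) 0.0ms=0b +227.273ms=1/4b
2) 227.273ms=1/4b +227.273ms=1/4b
3) 454.545ms=1/2b +1363.636ms=3/2b
4) 1818.182ms=2b +681.818ms=3/4b
5) 2500.0ms=11/4b +227.273ms=1/4b
6) 2727.273ms=3b +909.091ms=1b
7) 3636.364ms=4b +303.03ms=1/3b
8) 3939.394ms=13/3b +303.03ms=1/3b
9) 4242.424ms=14/3b +303.03ms=1/3b
10) 4545.455ms=5b +909.091ms=1b
Σ=6b of 6 (66bpm 2/4) — PASS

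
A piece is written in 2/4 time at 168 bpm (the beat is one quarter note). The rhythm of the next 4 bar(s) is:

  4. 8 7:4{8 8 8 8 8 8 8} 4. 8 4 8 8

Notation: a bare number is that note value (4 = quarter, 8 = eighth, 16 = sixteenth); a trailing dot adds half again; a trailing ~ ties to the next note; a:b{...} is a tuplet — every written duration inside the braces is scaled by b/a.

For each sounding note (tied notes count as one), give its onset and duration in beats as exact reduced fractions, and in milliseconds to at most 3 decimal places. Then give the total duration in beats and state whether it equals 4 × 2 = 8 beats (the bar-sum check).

1) 0.0ms=0b +535.714ms=3/2b
2) 535.714ms=3/2b +178.571ms=1/2b
3) 714.286ms=2b +102.041ms=2/7b
4) 816.327ms=16/7b +102.041ms=2/7b
5) 918.367ms=18/7b +102.041ms=2/7b
6) 1020.408ms=20/7b +102.041ms=2/7b
7) 1122.449ms=22/7b +102.041ms=2/7b
8) 1224.49ms=24/7b +102.041ms=2/7b
9) 1326.531ms=26/7b +102.041ms=2/7b
10) 1428.571ms=4b +535.714ms=3/2b
11) 1964.286ms=11/2b +178.571ms=1/2b
12) 2142.857ms=6b +357.143ms=1b
13) 2500.0ms=7b +178.571ms=1/2b
14) 2678.571ms=15/2b +178.571ms=1/2b
Σ=8b of 8 (168bpm 2/4) — PASS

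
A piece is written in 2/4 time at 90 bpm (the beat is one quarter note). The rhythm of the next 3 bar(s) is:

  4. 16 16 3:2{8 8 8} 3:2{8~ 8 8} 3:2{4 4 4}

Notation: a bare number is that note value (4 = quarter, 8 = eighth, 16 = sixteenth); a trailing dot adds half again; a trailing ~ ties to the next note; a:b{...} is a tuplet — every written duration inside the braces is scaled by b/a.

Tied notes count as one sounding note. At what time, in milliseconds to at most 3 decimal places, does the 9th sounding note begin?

1. 0.0ms @ 0 + 1000.0ms (3/2)
2. 1000.0ms @ 3/2 + 166.667ms (1/4)
3. 1166.667ms @ 7/4 + 166.667ms (1/4)
4. 1333.333ms @ 2 + 222.222ms (1/3)
5. 1555.556ms @ 7/3 + 222.222ms (1/3)
6. 1777.778ms @ 8/3 + 222.222ms (1/3)
7. 2000.0ms @ 3 + 444.444ms (2/3)
8. 2444.444ms @ 11/3 + 222.222ms (1/3)
9. 2666.667ms @ 4 + 444.444ms (2/3)
10. 3111.111ms @ 14/3 + 444.444ms (2/3)
11. 3555.556ms @ 16/3 + 444.444ms (2/3)

note 9 onset = 4b = 2666.667ms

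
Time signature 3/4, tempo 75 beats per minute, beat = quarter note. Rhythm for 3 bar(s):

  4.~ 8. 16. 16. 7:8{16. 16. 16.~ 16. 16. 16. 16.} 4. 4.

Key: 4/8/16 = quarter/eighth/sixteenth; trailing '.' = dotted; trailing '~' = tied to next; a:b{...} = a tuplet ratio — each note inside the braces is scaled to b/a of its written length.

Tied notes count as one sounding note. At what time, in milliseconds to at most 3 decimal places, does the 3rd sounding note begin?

note 3 onset = 21/8b = 2100.0ms

1. 0.0ms @ 0 + 1800.0ms (9/4)
2. 1800.0ms @ 9/4 + 300.0ms (3/8)
3. 2100.0ms @ 21/8 + 300.0ms (3/8)
4. 2400.0ms @ 3 + 342.857ms (3/7)
5. 2742.857ms @ 24/7 + 342.857ms (3/7)
6. 3085.714ms @ 27/7 + 685.714ms (6/7)
7. 3771.429ms @ 33/7 + 342.857ms (3/7)
8. 4114.286ms @ 36/7 + 342.857ms (3/7)
9. 4457.143ms @ 39/7 + 342.857ms (3/7)
10. 4800.0ms @ 6 + 1200.0ms (3/2)
11. 6000.0ms @ 15/2 + 1200.0ms (3/2)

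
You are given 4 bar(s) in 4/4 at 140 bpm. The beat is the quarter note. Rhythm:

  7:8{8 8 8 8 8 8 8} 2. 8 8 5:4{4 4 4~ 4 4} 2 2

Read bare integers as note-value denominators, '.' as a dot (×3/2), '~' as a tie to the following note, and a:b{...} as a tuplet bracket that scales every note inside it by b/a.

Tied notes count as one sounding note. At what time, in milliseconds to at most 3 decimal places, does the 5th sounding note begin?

note 5 onset = 16/7b = 979.592ms

1. 0.0ms @ 0 + 244.898ms (4/7)
2. 244.898ms @ 4/7 + 244.898ms (4/7)
3. 489.796ms @ 8/7 + 244.898ms (4/7)
4. 734.694ms @ 12/7 + 244.898ms (4/7)
5. 979.592ms @ 16/7 + 244.898ms (4/7)
6. 1224.49ms @ 20/7 + 244.898ms (4/7)
7. 1469.388ms @ 24/7 + 244.898ms (4/7)
8. 1714.286ms @ 4 + 1285.714ms (3)
9. 3000.0ms @ 7 + 214.286ms (1/2)
10. 3214.286ms @ 15/2 + 214.286ms (1/2)
11. 3428.571ms @ 8 + 342.857ms (4/5)
12. 3771.429ms @ 44/5 + 342.857ms (4/5)
13. 4114.286ms @ 48/5 + 685.714ms (8/5)
14. 4800.0ms @ 56/5 + 342.857ms (4/5)
15. 5142.857ms @ 12 + 857.143ms (2)
16. 6000.0ms @ 14 + 857.143ms (2)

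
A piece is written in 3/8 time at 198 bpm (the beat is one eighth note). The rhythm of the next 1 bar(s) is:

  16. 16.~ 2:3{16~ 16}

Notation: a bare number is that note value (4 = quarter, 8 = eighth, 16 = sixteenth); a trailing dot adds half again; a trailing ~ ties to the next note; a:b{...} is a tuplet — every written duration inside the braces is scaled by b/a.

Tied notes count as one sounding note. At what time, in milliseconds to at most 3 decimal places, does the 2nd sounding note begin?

note 2 onset = 3/4b = 227.273ms

1. 0.0ms @ 0 + 227.273ms (3/4)
2. 227.273ms @ 3/4 + 681.818ms (9/4)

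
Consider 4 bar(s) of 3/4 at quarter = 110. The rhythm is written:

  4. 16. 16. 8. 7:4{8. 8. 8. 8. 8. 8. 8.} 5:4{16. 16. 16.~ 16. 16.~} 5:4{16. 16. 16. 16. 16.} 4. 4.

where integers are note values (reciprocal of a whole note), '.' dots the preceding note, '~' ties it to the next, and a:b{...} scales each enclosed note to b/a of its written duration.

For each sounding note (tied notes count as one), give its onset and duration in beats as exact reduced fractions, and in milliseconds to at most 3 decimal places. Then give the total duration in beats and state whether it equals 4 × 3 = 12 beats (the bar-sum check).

1) 0.0ms=0b +818.182ms=3/2b
2) 818.182ms=3/2b +204.545ms=3/8b
3) 1022.727ms=15/8b +204.545ms=3/8b
4) 1227.273ms=9/4b +409.091ms=3/4b
5) 1636.364ms=3b +233.766ms=3/7b
6) 1870.13ms=24/7b +233.766ms=3/7b
7) 2103.896ms=27/7b +233.766ms=3/7b
8) 2337.662ms=30/7b +233.766ms=3/7b
9) 2571.429ms=33/7b +233.766ms=3/7b
10) 2805.195ms=36/7b +233.766ms=3/7b
11) 3038.961ms=39/7b +233.766ms=3/7b
12) 3272.727ms=6b +163.636ms=3/10b
13) 3436.364ms=63/10b +163.636ms=3/10b
14) 3600.0ms=33/5b +327.273ms=3/5b
15) 3927.273ms=36/5b +327.273ms=3/5b
16) 4254.545ms=39/5b +163.636ms=3/10b
17) 4418.182ms=81/10b +163.636ms=3/10b
18) 4581.818ms=42/5b +163.636ms=3/10b
19) 4745.455ms=87/10b +163.636ms=3/10b
20) 4909.091ms=9b +818.182ms=3/2b
21) 5727.273ms=21/2b +818.182ms=3/2b
Σ=12b of 12 (110bpm 3/4) — PASS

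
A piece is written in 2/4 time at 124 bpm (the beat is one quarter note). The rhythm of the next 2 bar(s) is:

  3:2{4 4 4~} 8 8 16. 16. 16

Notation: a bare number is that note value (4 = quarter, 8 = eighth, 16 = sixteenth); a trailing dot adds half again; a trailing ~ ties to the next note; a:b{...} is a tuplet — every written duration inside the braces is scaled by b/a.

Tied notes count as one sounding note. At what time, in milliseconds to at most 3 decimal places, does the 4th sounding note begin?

1. 0.0ms @ 0 + 322.581ms (2/3)
2. 322.581ms @ 2/3 + 322.581ms (2/3)
3. 645.161ms @ 4/3 + 564.516ms (7/6)
4. 1209.677ms @ 5/2 + 241.935ms (1/2)
5. 1451.613ms @ 3 + 181.452ms (3/8)
6. 1633.065ms @ 27/8 + 181.452ms (3/8)
7. 1814.516ms @ 15/4 + 120.968ms (1/4)

note 4 onset = 5/2b = 1209.677ms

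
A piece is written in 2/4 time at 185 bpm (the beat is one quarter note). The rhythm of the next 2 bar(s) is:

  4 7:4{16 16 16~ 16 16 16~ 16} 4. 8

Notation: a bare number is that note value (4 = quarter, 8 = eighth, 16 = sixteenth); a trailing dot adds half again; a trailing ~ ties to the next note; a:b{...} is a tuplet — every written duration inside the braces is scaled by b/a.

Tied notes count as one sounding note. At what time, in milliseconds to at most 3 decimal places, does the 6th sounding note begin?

note 6 onset = 12/7b = 555.985ms

1. 0.0ms @ 0 + 324.324ms (1)
2. 324.324ms @ 1 + 46.332ms (1/7)
3. 370.656ms @ 8/7 + 46.332ms (1/7)
4. 416.988ms @ 9/7 + 92.664ms (2/7)
5. 509.653ms @ 11/7 + 46.332ms (1/7)
6. 555.985ms @ 12/7 + 92.664ms (2/7)
7. 648.649ms @ 2 + 486.486ms (3/2)
8. 1135.135ms @ 7/2 + 162.162ms (1/2)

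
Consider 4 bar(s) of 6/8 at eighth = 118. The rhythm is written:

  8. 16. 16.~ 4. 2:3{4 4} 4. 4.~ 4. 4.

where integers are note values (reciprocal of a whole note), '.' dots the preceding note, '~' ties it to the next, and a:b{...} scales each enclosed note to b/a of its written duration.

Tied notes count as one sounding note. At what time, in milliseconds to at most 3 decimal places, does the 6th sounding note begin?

1. 0.0ms @ 0 + 762.712ms (3/2)
2. 762.712ms @ 3/2 + 381.356ms (3/4)
3. 1144.068ms @ 9/4 + 1906.78ms (15/4)
4. 3050.847ms @ 6 + 1525.424ms (3)
5. 4576.271ms @ 9 + 1525.424ms (3)
6. 6101.695ms @ 12 + 1525.424ms (3)
7. 7627.119ms @ 15 + 3050.847ms (6)
8. 10677.966ms @ 21 + 1525.424ms (3)

note 6 onset = 12b = 6101.695ms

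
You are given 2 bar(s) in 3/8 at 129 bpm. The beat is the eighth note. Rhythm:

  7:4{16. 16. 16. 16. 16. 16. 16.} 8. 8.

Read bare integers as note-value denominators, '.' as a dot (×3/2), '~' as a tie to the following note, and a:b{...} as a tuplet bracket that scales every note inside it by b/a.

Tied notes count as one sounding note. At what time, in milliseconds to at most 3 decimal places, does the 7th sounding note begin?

1. 0.0ms @ 0 + 199.336ms (3/7)
2. 199.336ms @ 3/7 + 199.336ms (3/7)
3. 398.671ms @ 6/7 + 199.336ms (3/7)
4. 598.007ms @ 9/7 + 199.336ms (3/7)
5. 797.342ms @ 12/7 + 199.336ms (3/7)
6. 996.678ms @ 15/7 + 199.336ms (3/7)
7. 1196.013ms @ 18/7 + 199.336ms (3/7)
8. 1395.349ms @ 3 + 697.674ms (3/2)
9. 2093.023ms @ 9/2 + 697.674ms (3/2)

note 7 onset = 18/7b = 1196.013ms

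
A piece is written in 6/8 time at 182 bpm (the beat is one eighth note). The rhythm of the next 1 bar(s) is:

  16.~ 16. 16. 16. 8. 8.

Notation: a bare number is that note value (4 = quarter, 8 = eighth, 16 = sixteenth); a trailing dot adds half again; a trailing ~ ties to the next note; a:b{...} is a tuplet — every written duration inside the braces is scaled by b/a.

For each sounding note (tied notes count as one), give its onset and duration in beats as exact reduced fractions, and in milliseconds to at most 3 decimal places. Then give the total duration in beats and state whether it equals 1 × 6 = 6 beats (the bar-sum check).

1) 0.0ms=0b +494.505ms=3/2b
2) 494.505ms=3/2b +247.253ms=3/4b
3) 741.758ms=9/4b +247.253ms=3/4b
4) 989.011ms=3b +494.505ms=3/2b
5) 1483.516ms=9/2b +494.505ms=3/2b
Σ=6b of 6 (182bpm 6/8) — PASS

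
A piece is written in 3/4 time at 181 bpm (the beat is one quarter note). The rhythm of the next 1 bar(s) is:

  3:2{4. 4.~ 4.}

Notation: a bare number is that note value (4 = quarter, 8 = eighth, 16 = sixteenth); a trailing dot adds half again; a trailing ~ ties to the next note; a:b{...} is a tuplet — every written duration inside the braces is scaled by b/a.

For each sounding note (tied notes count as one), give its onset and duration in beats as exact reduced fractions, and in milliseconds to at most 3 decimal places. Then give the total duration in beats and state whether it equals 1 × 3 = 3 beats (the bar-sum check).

1) 0.0ms=0b +331.492ms=1b
2) 331.492ms=1b +662.983ms=2b
Σ=3b of 3 (181bpm 3/4) — PASS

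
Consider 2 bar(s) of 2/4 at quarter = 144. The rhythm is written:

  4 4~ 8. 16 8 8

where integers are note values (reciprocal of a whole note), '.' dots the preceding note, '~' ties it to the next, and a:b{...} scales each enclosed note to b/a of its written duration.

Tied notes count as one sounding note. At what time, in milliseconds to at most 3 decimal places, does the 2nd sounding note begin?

note 2 onset = 1b = 416.667ms

1. 0.0ms @ 0 + 416.667ms (1)
2. 416.667ms @ 1 + 729.167ms (7/4)
3. 1145.833ms @ 11/4 + 104.167ms (1/4)
4. 1250.0ms @ 3 + 208.333ms (1/2)
5. 1458.333ms @ 7/2 + 208.333ms (1/2)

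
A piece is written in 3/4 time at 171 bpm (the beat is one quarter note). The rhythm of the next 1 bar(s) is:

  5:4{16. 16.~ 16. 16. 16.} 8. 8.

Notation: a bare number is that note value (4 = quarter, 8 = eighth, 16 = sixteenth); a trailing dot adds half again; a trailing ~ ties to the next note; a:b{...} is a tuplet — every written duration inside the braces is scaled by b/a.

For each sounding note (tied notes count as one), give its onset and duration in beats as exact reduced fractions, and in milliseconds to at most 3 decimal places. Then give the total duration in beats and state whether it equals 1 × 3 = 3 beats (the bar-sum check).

1) 0.0ms=0b +105.263ms=3/10b
2) 105.263ms=3/10b +210.526ms=3/5b
3) 315.789ms=9/10b +105.263ms=3/10b
4) 421.053ms=6/5b +105.263ms=3/10b
5) 526.316ms=3/2b +263.158ms=3/4b
6) 789.474ms=9/4b +263.158ms=3/4b
Σ=3b of 3 (171bpm 3/4) — PASS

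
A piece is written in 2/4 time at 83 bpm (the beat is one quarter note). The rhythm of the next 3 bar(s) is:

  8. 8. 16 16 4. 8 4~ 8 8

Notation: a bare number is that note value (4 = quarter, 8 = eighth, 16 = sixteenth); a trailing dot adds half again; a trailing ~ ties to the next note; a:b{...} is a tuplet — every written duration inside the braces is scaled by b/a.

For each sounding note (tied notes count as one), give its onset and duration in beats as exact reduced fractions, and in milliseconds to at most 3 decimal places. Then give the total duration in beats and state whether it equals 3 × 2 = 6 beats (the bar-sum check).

1) 0.0ms=0b +542.169ms=3/4b
2) 542.169ms=3/4b +542.169ms=3/4b
3) 1084.337ms=3/2b +180.723ms=1/4b
4) 1265.06ms=7/4b +180.723ms=1/4b
5) 1445.783ms=2b +1084.337ms=3/2b
6) 2530.12ms=7/2b +361.446ms=1/2b
7) 2891.566ms=4b +1084.337ms=3/2b
8) 3975.904ms=11/2b +361.446ms=1/2b
Σ=6b of 6 (83bpm 2/4) — PASS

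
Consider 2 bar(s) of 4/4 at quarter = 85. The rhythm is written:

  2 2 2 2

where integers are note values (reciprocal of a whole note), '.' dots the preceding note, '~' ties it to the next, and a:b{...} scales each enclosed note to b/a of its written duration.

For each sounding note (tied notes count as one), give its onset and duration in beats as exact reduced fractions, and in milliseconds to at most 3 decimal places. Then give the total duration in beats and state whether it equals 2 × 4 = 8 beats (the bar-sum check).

1) 0.0ms=0b +1411.765ms=2b
2) 1411.765ms=2b +1411.765ms=2b
3) 2823.529ms=4b +1411.765ms=2b
4) 4235.294ms=6b +1411.765ms=2b
Σ=8b of 8 (85bpm 4/4) — PASS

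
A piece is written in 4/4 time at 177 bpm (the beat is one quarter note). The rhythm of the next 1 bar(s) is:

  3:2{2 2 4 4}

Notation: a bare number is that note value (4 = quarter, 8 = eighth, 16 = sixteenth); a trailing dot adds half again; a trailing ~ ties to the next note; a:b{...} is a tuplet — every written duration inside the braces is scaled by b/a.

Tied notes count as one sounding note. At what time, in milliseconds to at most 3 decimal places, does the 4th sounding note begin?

note 4 onset = 10/3b = 1129.944ms

1. 0.0ms @ 0 + 451.977ms (4/3)
2. 451.977ms @ 4/3 + 451.977ms (4/3)
3. 903.955ms @ 8/3 + 225.989ms (2/3)
4. 1129.944ms @ 10/3 + 225.989ms (2/3)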